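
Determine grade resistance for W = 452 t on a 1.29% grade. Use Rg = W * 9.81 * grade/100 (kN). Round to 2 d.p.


Rg = W * 9.81 * grade / 100
Rg = 452 * 9.81 * 1.29 / 100
Rg = 4434.12 * 0.0129
Rg = 57.20 kN

57.20


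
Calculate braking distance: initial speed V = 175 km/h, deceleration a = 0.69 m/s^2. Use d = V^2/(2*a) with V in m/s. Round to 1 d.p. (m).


Convert speed: V = 175 / 3.6 = 48.6111 m/s
V^2 = 2363.0401
d = 2363.0401 / (2 * 0.69)
d = 2363.0401 / 1.38
d = 1712.3 m

1712.3


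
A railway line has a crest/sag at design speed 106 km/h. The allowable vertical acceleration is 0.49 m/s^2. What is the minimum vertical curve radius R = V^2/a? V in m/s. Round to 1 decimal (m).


Convert speed: V = 106 / 3.6 = 29.4444 m/s
V^2 = 866.9753 m^2/s^2
R_v = 866.9753 / 0.49
R_v = 1769.3 m

1769.3


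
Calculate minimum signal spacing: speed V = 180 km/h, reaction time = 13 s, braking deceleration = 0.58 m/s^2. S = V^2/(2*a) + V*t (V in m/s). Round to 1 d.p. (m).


V = 180 / 3.6 = 50.0 m/s
Braking distance = 50.0^2 / (2*0.58) = 2155.1724 m
Sighting distance = 50.0 * 13 = 650.0 m
S = 2155.1724 + 650.0 = 2805.2 m

2805.2


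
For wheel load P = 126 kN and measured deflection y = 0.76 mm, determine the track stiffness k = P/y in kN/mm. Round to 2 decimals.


Track stiffness k = P / y
k = 126 / 0.76
k = 165.79 kN/mm

165.79


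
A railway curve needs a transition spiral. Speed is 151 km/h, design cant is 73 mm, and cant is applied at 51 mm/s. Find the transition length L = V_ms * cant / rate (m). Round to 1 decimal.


Convert speed: V = 151 / 3.6 = 41.9444 m/s
L = 41.9444 * 73 / 51
L = 3061.9444 / 51
L = 60.0 m

60.0


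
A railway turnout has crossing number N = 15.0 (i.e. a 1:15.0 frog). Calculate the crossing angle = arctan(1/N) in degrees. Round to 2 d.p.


1/N = 1/15.0 = 0.066667
angle = arctan(0.066667) = 0.066568 rad
angle = 0.066568 * 180/pi = 3.81 degrees

3.81


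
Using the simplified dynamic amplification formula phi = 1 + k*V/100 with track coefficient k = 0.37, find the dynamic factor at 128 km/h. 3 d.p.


phi = 1 + k * V / 100
phi = 1 + 0.37 * 128 / 100
phi = 1 + 0.4736
phi = 1.474

1.474


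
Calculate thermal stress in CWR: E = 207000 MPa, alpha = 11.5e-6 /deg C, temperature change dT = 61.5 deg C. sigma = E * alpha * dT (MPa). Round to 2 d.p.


sigma = E * alpha * dT
sigma = 207000 * 11.5e-6 * 61.5
sigma = 2.3805 * 61.5
sigma = 146.40 MPa

146.40


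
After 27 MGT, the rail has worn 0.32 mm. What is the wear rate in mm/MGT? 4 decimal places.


Wear rate = total wear / cumulative tonnage
Rate = 0.32 / 27
Rate = 0.0119 mm/MGT

0.0119


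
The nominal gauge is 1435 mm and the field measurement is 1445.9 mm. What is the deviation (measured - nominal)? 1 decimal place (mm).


Deviation = measured - nominal
Deviation = 1445.9 - 1435
Deviation = 10.9 mm

10.9


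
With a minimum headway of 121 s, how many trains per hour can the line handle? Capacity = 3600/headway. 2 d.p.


Capacity = 3600 / headway
Capacity = 3600 / 121
Capacity = 29.75 trains/hour

29.75


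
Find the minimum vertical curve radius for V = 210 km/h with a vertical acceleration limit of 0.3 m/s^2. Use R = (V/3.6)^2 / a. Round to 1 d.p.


Convert speed: V = 210 / 3.6 = 58.3333 m/s
V^2 = 3402.7778 m^2/s^2
R_v = 3402.7778 / 0.3
R_v = 11342.6 m

11342.6


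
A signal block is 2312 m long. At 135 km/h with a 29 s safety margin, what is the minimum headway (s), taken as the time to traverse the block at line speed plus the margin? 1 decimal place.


V = 135 / 3.6 = 37.5 m/s
Block traversal time = 2312 / 37.5 = 61.6533 s
Headway = 61.6533 + 29
Headway = 90.7 s

90.7


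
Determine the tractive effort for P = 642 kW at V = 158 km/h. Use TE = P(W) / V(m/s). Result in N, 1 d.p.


Convert: P = 642 kW = 642000 W
V = 158 / 3.6 = 43.8889 m/s
TE = 642000 / 43.8889
TE = 14627.8 N

14627.8


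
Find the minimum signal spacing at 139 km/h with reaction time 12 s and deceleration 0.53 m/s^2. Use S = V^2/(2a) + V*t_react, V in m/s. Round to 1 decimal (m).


V = 139 / 3.6 = 38.6111 m/s
Braking distance = 38.6111^2 / (2*0.53) = 1406.432 m
Sighting distance = 38.6111 * 12 = 463.3333 m
S = 1406.432 + 463.3333 = 1869.8 m

1869.8


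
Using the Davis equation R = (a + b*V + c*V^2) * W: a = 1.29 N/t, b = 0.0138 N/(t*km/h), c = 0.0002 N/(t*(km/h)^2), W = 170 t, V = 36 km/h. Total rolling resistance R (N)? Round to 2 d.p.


b*V = 0.0138 * 36 = 0.4968
c*V^2 = 0.0002 * 1296 = 0.2592
R_per_t = 1.29 + 0.4968 + 0.2592 = 2.046 N/t
R_total = 2.046 * 170 = 347.82 N

347.82


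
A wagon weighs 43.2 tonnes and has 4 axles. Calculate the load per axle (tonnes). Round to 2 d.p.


Load per axle = total weight / number of axles
Load = 43.2 / 4
Load = 10.80 tonnes

10.80


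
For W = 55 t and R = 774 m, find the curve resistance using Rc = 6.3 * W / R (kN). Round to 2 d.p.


Rc = 6.3 * W / R
Rc = 6.3 * 55 / 774
Rc = 346.5 / 774
Rc = 0.45 kN

0.45


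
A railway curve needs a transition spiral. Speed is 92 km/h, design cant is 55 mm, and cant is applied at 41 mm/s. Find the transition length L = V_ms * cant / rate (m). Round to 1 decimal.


Convert speed: V = 92 / 3.6 = 25.5556 m/s
L = 25.5556 * 55 / 41
L = 1405.5556 / 41
L = 34.3 m

34.3


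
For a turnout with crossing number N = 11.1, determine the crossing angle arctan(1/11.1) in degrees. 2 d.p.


1/N = 1/11.1 = 0.09009
angle = arctan(0.09009) = 0.089848 rad
angle = 0.089848 * 180/pi = 5.15 degrees

5.15


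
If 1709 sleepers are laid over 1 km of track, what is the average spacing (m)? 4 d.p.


Spacing = 1000 m / number of sleepers
Spacing = 1000 / 1709
Spacing = 0.5851 m

0.5851


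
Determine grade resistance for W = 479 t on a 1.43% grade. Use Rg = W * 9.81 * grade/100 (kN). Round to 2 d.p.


Rg = W * 9.81 * grade / 100
Rg = 479 * 9.81 * 1.43 / 100
Rg = 4698.99 * 0.0143
Rg = 67.20 kN

67.20


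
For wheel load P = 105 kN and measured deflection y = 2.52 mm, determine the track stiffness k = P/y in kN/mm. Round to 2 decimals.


Track stiffness k = P / y
k = 105 / 2.52
k = 41.67 kN/mm

41.67


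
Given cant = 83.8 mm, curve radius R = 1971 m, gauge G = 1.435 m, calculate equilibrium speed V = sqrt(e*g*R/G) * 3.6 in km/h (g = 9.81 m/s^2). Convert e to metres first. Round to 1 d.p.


Convert cant: e = 83.8 mm = 0.0838 m
V_ms = sqrt(0.0838 * 9.81 * 1971 / 1.435)
V_ms = sqrt(1129.139887) = 33.6027 m/s
V = 33.6027 * 3.6 = 121.0 km/h

121.0


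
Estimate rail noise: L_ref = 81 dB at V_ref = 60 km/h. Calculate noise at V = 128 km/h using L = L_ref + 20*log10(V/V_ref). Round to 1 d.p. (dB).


V/V_ref = 128 / 60 = 2.133333
log10(2.133333) = 0.329059
20 * 0.329059 = 6.5812
L = 81 + 6.5812 = 87.6 dB

87.6


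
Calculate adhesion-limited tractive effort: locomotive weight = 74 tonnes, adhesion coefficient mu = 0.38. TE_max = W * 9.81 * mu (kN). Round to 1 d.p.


TE_max = W * g * mu
TE_max = 74 * 9.81 * 0.38
TE_max = 725.94 * 0.38
TE_max = 275.9 kN

275.9


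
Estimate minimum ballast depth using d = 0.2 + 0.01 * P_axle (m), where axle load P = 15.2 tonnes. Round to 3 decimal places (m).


d = 0.2 + 0.01 * 15.2
d = 0.2 + 0.152
d = 0.352 m

0.352


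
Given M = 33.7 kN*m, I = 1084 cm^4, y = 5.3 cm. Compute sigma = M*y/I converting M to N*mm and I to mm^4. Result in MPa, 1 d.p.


Convert units:
M = 33.7 kN*m = 33700000 N*mm
y = 5.3 cm = 53 mm
I = 1084 cm^4 = 10840000 mm^4
sigma = 33700000 * 53 / 10840000
sigma = 164.8 MPa

164.8


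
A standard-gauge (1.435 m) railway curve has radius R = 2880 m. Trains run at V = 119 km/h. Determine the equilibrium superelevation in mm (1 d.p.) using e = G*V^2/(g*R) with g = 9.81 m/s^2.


Convert speed: V = 119 / 3.6 = 33.0556 m/s
Apply formula: e = 1.435 * 33.0556^2 / (9.81 * 2880)
e = 1.435 * 1092.6698 / 28252.8
e = 0.055498 m = 55.5 mm

55.5


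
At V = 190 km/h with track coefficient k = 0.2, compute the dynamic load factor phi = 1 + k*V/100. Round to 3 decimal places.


phi = 1 + k * V / 100
phi = 1 + 0.2 * 190 / 100
phi = 1 + 0.38
phi = 1.380

1.380


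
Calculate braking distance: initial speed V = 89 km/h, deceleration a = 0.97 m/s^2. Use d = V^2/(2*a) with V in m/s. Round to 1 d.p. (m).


Convert speed: V = 89 / 3.6 = 24.7222 m/s
V^2 = 611.1883
d = 611.1883 / (2 * 0.97)
d = 611.1883 / 1.94
d = 315.0 m

315.0


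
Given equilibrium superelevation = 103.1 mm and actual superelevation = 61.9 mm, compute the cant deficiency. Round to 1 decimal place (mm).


Cant deficiency = equilibrium cant - actual cant
CD = 103.1 - 61.9
CD = 41.2 mm

41.2


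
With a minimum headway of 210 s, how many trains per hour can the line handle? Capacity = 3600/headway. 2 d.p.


Capacity = 3600 / headway
Capacity = 3600 / 210
Capacity = 17.14 trains/hour

17.14


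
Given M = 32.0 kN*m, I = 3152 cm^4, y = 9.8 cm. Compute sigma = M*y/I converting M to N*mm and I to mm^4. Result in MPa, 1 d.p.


Convert units:
M = 32.0 kN*m = 32000000 N*mm
y = 9.8 cm = 98 mm
I = 3152 cm^4 = 31520000 mm^4
sigma = 32000000 * 98 / 31520000
sigma = 99.5 MPa

99.5


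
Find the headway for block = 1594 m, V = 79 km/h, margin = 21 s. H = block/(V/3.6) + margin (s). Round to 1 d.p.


V = 79 / 3.6 = 21.9444 m/s
Block traversal time = 1594 / 21.9444 = 72.638 s
Headway = 72.638 + 21
Headway = 93.6 s

93.6


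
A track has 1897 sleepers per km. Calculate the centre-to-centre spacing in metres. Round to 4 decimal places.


Spacing = 1000 m / number of sleepers
Spacing = 1000 / 1897
Spacing = 0.5271 m

0.5271


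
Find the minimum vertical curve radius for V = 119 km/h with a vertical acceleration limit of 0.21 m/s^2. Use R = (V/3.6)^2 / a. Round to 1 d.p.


Convert speed: V = 119 / 3.6 = 33.0556 m/s
V^2 = 1092.6698 m^2/s^2
R_v = 1092.6698 / 0.21
R_v = 5203.2 m

5203.2


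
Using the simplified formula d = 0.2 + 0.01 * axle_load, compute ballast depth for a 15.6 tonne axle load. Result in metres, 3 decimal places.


d = 0.2 + 0.01 * 15.6
d = 0.2 + 0.156
d = 0.356 m

0.356


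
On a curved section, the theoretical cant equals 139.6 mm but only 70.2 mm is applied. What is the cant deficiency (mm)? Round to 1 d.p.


Cant deficiency = equilibrium cant - actual cant
CD = 139.6 - 70.2
CD = 69.4 mm

69.4


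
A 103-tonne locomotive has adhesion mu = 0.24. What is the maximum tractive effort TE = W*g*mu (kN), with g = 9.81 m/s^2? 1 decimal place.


TE_max = W * g * mu
TE_max = 103 * 9.81 * 0.24
TE_max = 1010.43 * 0.24
TE_max = 242.5 kN

242.5


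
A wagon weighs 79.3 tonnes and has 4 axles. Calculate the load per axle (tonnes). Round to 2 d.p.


Load per axle = total weight / number of axles
Load = 79.3 / 4
Load = 19.83 tonnes

19.83


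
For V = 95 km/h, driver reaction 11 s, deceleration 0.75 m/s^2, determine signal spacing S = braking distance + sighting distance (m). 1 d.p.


V = 95 / 3.6 = 26.3889 m/s
Braking distance = 26.3889^2 / (2*0.75) = 464.249 m
Sighting distance = 26.3889 * 11 = 290.2778 m
S = 464.249 + 290.2778 = 754.5 m

754.5


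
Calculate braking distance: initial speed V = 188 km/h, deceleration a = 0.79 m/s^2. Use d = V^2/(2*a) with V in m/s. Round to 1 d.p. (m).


Convert speed: V = 188 / 3.6 = 52.2222 m/s
V^2 = 2727.1605
d = 2727.1605 / (2 * 0.79)
d = 2727.1605 / 1.58
d = 1726.1 m

1726.1


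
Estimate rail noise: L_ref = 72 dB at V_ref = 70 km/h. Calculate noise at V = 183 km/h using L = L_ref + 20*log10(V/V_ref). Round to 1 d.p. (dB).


V/V_ref = 183 / 70 = 2.614286
log10(2.614286) = 0.417353
20 * 0.417353 = 8.3471
L = 72 + 8.3471 = 80.3 dB

80.3


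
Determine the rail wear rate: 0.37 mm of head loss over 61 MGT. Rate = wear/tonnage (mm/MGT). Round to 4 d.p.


Wear rate = total wear / cumulative tonnage
Rate = 0.37 / 61
Rate = 0.0061 mm/MGT

0.0061


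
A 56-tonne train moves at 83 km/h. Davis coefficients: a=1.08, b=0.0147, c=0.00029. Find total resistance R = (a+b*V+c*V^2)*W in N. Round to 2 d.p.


b*V = 0.0147 * 83 = 1.2201
c*V^2 = 0.00029 * 6889 = 1.99781
R_per_t = 1.08 + 1.2201 + 1.99781 = 4.29791 N/t
R_total = 4.29791 * 56 = 240.68 N

240.68


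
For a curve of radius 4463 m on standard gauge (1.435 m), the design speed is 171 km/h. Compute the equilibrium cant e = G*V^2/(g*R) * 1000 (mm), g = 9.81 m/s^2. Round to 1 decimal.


Convert speed: V = 171 / 3.6 = 47.5 m/s
Apply formula: e = 1.435 * 47.5^2 / (9.81 * 4463)
e = 1.435 * 2256.25 / 43782.03
e = 0.073951 m = 74.0 mm

74.0


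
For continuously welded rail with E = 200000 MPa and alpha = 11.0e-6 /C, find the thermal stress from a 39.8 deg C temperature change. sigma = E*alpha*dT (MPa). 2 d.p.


sigma = E * alpha * dT
sigma = 200000 * 11.0e-6 * 39.8
sigma = 2.2 * 39.8
sigma = 87.56 MPa

87.56


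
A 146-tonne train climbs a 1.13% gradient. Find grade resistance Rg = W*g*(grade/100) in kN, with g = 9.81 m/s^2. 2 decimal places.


Rg = W * 9.81 * grade / 100
Rg = 146 * 9.81 * 1.13 / 100
Rg = 1432.26 * 0.0113
Rg = 16.18 kN

16.18


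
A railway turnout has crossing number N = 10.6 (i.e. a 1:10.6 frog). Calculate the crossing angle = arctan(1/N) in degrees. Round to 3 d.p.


1/N = 1/10.6 = 0.09434
angle = arctan(0.09434) = 0.094061 rad
angle = 0.094061 * 180/pi = 5.389 degrees

5.389


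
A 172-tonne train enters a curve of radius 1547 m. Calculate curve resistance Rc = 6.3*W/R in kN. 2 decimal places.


Rc = 6.3 * W / R
Rc = 6.3 * 172 / 1547
Rc = 1083.6 / 1547
Rc = 0.70 kN

0.70


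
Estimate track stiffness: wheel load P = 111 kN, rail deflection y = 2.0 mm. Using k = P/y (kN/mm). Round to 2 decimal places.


Track stiffness k = P / y
k = 111 / 2.0
k = 55.50 kN/mm

55.50


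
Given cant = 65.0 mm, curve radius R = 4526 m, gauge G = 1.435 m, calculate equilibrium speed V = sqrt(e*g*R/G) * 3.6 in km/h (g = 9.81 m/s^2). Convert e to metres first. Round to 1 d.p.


Convert cant: e = 65.0 mm = 0.0650 m
V_ms = sqrt(0.0650 * 9.81 * 4526 / 1.435)
V_ms = sqrt(2011.152544) = 44.8459 m/s
V = 44.8459 * 3.6 = 161.4 km/h

161.4


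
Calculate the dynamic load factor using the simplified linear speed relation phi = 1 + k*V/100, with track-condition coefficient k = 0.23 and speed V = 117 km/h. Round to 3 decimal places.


phi = 1 + k * V / 100
phi = 1 + 0.23 * 117 / 100
phi = 1 + 0.2691
phi = 1.269

1.269


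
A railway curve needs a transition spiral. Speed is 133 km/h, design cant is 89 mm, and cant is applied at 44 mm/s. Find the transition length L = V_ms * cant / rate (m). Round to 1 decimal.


Convert speed: V = 133 / 3.6 = 36.9444 m/s
L = 36.9444 * 89 / 44
L = 3288.0556 / 44
L = 74.7 m

74.7


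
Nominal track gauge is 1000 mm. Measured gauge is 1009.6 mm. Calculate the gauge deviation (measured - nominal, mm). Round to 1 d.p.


Deviation = measured - nominal
Deviation = 1009.6 - 1000
Deviation = 9.6 mm

9.6


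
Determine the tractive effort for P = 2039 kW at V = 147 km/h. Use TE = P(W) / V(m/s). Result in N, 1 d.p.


Convert: P = 2039 kW = 2039000 W
V = 147 / 3.6 = 40.8333 m/s
TE = 2039000 / 40.8333
TE = 49934.7 N

49934.7


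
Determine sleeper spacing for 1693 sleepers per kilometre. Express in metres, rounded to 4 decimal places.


Spacing = 1000 m / number of sleepers
Spacing = 1000 / 1693
Spacing = 0.5907 m

0.5907


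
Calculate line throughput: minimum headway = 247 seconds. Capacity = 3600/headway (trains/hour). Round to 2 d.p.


Capacity = 3600 / headway
Capacity = 3600 / 247
Capacity = 14.57 trains/hour

14.57


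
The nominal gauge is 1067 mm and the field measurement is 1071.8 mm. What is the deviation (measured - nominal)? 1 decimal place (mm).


Deviation = measured - nominal
Deviation = 1071.8 - 1067
Deviation = 4.8 mm

4.8


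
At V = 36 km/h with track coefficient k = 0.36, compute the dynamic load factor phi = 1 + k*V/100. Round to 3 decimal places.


phi = 1 + k * V / 100
phi = 1 + 0.36 * 36 / 100
phi = 1 + 0.1296
phi = 1.130

1.130


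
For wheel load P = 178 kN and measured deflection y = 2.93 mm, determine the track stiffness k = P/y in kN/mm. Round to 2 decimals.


Track stiffness k = P / y
k = 178 / 2.93
k = 60.75 kN/mm

60.75


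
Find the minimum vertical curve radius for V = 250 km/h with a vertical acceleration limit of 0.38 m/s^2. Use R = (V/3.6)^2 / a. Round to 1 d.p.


Convert speed: V = 250 / 3.6 = 69.4444 m/s
V^2 = 4822.5309 m^2/s^2
R_v = 4822.5309 / 0.38
R_v = 12690.9 m

12690.9


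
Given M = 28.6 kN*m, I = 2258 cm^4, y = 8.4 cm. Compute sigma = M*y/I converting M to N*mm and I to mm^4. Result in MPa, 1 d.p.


Convert units:
M = 28.6 kN*m = 28600000 N*mm
y = 8.4 cm = 84 mm
I = 2258 cm^4 = 22580000 mm^4
sigma = 28600000 * 84 / 22580000
sigma = 106.4 MPa

106.4


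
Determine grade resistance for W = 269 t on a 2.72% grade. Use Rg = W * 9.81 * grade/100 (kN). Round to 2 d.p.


Rg = W * 9.81 * grade / 100
Rg = 269 * 9.81 * 2.72 / 100
Rg = 2638.89 * 0.0272
Rg = 71.78 kN

71.78


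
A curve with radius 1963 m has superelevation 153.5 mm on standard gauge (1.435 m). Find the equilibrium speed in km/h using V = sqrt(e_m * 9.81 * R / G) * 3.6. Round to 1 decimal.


Convert cant: e = 153.5 mm = 0.1535 m
V_ms = sqrt(0.1535 * 9.81 * 1963 / 1.435)
V_ms = sqrt(2059.898331) = 45.3861 m/s
V = 45.3861 * 3.6 = 163.4 km/h

163.4


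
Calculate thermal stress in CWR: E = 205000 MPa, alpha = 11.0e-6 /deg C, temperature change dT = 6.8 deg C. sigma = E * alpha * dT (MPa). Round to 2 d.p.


sigma = E * alpha * dT
sigma = 205000 * 11.0e-6 * 6.8
sigma = 2.255 * 6.8
sigma = 15.33 MPa

15.33


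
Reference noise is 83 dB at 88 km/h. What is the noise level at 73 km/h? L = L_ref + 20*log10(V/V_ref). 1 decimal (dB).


V/V_ref = 73 / 88 = 0.829545
log10(0.829545) = -0.08116
20 * -0.08116 = -1.6232
L = 83 + -1.6232 = 81.4 dB

81.4


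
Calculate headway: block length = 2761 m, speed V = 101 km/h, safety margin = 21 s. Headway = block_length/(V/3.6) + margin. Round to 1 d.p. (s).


V = 101 / 3.6 = 28.0556 m/s
Block traversal time = 2761 / 28.0556 = 98.4119 s
Headway = 98.4119 + 21
Headway = 119.4 s

119.4


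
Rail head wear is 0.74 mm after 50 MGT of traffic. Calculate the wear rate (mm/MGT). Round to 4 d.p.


Wear rate = total wear / cumulative tonnage
Rate = 0.74 / 50
Rate = 0.0148 mm/MGT

0.0148


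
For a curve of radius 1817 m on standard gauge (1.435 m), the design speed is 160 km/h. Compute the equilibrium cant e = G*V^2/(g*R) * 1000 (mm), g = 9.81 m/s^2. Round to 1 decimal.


Convert speed: V = 160 / 3.6 = 44.4444 m/s
Apply formula: e = 1.435 * 44.4444^2 / (9.81 * 1817)
e = 1.435 * 1975.3086 / 17824.77
e = 0.159024 m = 159.0 mm

159.0


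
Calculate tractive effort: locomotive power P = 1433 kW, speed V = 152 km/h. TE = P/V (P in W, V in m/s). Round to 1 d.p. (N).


Convert: P = 1433 kW = 1433000 W
V = 152 / 3.6 = 42.2222 m/s
TE = 1433000 / 42.2222
TE = 33939.5 N

33939.5


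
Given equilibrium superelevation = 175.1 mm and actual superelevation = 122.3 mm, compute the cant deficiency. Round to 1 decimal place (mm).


Cant deficiency = equilibrium cant - actual cant
CD = 175.1 - 122.3
CD = 52.8 mm

52.8


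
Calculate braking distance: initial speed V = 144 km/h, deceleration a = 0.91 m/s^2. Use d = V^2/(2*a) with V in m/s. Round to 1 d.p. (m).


Convert speed: V = 144 / 3.6 = 40.0 m/s
V^2 = 1600.0
d = 1600.0 / (2 * 0.91)
d = 1600.0 / 1.82
d = 879.1 m

879.1


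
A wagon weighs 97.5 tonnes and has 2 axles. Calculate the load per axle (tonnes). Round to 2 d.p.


Load per axle = total weight / number of axles
Load = 97.5 / 2
Load = 48.75 tonnes

48.75


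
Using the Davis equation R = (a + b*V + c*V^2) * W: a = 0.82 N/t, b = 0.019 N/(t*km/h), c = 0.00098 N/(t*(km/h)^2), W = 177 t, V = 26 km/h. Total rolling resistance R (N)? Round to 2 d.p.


b*V = 0.019 * 26 = 0.494
c*V^2 = 0.00098 * 676 = 0.66248
R_per_t = 0.82 + 0.494 + 0.66248 = 1.97648 N/t
R_total = 1.97648 * 177 = 349.84 N

349.84


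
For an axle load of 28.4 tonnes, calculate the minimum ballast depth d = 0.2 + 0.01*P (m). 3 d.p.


d = 0.2 + 0.01 * 28.4
d = 0.2 + 0.284
d = 0.484 m

0.484


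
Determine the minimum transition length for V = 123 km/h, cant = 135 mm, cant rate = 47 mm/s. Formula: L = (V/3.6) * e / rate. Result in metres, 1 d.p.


Convert speed: V = 123 / 3.6 = 34.1667 m/s
L = 34.1667 * 135 / 47
L = 4612.5 / 47
L = 98.1 m

98.1


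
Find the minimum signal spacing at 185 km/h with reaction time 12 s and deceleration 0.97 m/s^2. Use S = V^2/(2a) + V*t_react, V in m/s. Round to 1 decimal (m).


V = 185 / 3.6 = 51.3889 m/s
Braking distance = 51.3889^2 / (2*0.97) = 1361.2463 m
Sighting distance = 51.3889 * 12 = 616.6667 m
S = 1361.2463 + 616.6667 = 1977.9 m

1977.9


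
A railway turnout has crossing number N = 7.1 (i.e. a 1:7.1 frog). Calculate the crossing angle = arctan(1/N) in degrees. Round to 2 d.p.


1/N = 1/7.1 = 0.140845
angle = arctan(0.140845) = 0.139925 rad
angle = 0.139925 * 180/pi = 8.02 degrees

8.02


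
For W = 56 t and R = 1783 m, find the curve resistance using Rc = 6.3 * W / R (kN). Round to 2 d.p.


Rc = 6.3 * W / R
Rc = 6.3 * 56 / 1783
Rc = 352.8 / 1783
Rc = 0.20 kN

0.20


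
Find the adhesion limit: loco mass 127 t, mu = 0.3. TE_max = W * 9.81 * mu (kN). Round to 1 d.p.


TE_max = W * g * mu
TE_max = 127 * 9.81 * 0.3
TE_max = 1245.87 * 0.3
TE_max = 373.8 kN

373.8


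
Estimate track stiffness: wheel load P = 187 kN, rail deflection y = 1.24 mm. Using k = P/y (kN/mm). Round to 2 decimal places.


Track stiffness k = P / y
k = 187 / 1.24
k = 150.81 kN/mm

150.81


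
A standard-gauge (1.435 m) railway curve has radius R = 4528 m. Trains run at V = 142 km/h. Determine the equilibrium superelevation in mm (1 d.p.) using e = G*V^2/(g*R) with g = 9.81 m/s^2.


Convert speed: V = 142 / 3.6 = 39.4444 m/s
Apply formula: e = 1.435 * 39.4444^2 / (9.81 * 4528)
e = 1.435 * 1555.8642 / 44419.68
e = 0.050263 m = 50.3 mm

50.3


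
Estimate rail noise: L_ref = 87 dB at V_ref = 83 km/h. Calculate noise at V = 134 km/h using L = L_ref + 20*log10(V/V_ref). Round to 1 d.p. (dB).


V/V_ref = 134 / 83 = 1.614458
log10(1.614458) = 0.208027
20 * 0.208027 = 4.1605
L = 87 + 4.1605 = 91.2 dB

91.2


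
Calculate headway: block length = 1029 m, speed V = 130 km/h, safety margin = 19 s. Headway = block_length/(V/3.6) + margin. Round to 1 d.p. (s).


V = 130 / 3.6 = 36.1111 m/s
Block traversal time = 1029 / 36.1111 = 28.4954 s
Headway = 28.4954 + 19
Headway = 47.5 s

47.5


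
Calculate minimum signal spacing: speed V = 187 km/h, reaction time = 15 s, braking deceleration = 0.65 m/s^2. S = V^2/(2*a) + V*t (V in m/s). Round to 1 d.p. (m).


V = 187 / 3.6 = 51.9444 m/s
Braking distance = 51.9444^2 / (2*0.65) = 2075.5579 m
Sighting distance = 51.9444 * 15 = 779.1667 m
S = 2075.5579 + 779.1667 = 2854.7 m

2854.7


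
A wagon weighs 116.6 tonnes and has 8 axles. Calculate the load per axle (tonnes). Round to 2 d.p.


Load per axle = total weight / number of axles
Load = 116.6 / 8
Load = 14.58 tonnes

14.58


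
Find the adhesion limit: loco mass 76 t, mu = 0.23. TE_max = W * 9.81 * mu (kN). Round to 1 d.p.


TE_max = W * g * mu
TE_max = 76 * 9.81 * 0.23
TE_max = 745.56 * 0.23
TE_max = 171.5 kN

171.5


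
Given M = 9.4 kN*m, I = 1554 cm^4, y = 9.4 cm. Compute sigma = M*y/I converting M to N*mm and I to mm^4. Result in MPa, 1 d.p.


Convert units:
M = 9.4 kN*m = 9400000 N*mm
y = 9.4 cm = 94 mm
I = 1554 cm^4 = 15540000 mm^4
sigma = 9400000 * 94 / 15540000
sigma = 56.9 MPa

56.9


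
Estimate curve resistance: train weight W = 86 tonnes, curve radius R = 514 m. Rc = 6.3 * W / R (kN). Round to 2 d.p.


Rc = 6.3 * W / R
Rc = 6.3 * 86 / 514
Rc = 541.8 / 514
Rc = 1.05 kN

1.05


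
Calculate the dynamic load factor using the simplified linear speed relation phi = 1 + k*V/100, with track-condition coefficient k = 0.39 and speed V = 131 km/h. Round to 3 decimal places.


phi = 1 + k * V / 100
phi = 1 + 0.39 * 131 / 100
phi = 1 + 0.5109
phi = 1.511

1.511


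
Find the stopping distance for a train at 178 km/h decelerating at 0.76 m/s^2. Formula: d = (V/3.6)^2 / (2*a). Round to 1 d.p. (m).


Convert speed: V = 178 / 3.6 = 49.4444 m/s
V^2 = 2444.7531
d = 2444.7531 / (2 * 0.76)
d = 2444.7531 / 1.52
d = 1608.4 m

1608.4


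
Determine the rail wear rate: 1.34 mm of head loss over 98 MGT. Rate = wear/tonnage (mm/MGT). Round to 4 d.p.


Wear rate = total wear / cumulative tonnage
Rate = 1.34 / 98
Rate = 0.0137 mm/MGT

0.0137


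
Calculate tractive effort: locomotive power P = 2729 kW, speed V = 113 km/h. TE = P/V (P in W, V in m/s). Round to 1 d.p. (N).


Convert: P = 2729 kW = 2729000 W
V = 113 / 3.6 = 31.3889 m/s
TE = 2729000 / 31.3889
TE = 86941.6 N

86941.6


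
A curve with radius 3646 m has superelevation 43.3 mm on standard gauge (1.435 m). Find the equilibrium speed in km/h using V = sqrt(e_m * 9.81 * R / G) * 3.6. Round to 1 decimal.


Convert cant: e = 43.3 mm = 0.0433 m
V_ms = sqrt(0.0433 * 9.81 * 3646 / 1.435)
V_ms = sqrt(1079.24903) = 32.8519 m/s
V = 32.8519 * 3.6 = 118.3 km/h

118.3


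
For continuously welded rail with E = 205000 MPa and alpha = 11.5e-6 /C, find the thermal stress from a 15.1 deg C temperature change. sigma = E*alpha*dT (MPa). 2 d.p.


sigma = E * alpha * dT
sigma = 205000 * 11.5e-6 * 15.1
sigma = 2.3575 * 15.1
sigma = 35.60 MPa

35.60


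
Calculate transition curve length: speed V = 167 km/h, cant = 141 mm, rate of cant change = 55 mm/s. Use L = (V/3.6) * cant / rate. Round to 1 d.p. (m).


Convert speed: V = 167 / 3.6 = 46.3889 m/s
L = 46.3889 * 141 / 55
L = 6540.8333 / 55
L = 118.9 m

118.9


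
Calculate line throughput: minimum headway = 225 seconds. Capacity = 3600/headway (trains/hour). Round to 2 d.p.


Capacity = 3600 / headway
Capacity = 3600 / 225
Capacity = 16.00 trains/hour

16.00


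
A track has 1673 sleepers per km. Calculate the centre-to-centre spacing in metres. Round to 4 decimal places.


Spacing = 1000 m / number of sleepers
Spacing = 1000 / 1673
Spacing = 0.5977 m

0.5977


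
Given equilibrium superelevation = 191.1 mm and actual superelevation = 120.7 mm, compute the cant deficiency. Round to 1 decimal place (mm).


Cant deficiency = equilibrium cant - actual cant
CD = 191.1 - 120.7
CD = 70.4 mm

70.4


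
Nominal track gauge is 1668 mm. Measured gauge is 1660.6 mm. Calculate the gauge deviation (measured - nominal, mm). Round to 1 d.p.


Deviation = measured - nominal
Deviation = 1660.6 - 1668
Deviation = -7.4 mm

-7.4


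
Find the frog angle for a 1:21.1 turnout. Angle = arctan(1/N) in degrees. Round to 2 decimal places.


1/N = 1/21.1 = 0.047393
angle = arctan(0.047393) = 0.047358 rad
angle = 0.047358 * 180/pi = 2.71 degrees

2.71


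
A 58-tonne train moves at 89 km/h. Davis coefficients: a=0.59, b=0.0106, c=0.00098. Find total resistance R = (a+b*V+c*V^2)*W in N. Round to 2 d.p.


b*V = 0.0106 * 89 = 0.9434
c*V^2 = 0.00098 * 7921 = 7.76258
R_per_t = 0.59 + 0.9434 + 7.76258 = 9.29598 N/t
R_total = 9.29598 * 58 = 539.17 N

539.17


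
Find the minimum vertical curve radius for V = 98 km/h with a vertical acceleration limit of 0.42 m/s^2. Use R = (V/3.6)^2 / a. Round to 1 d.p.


Convert speed: V = 98 / 3.6 = 27.2222 m/s
V^2 = 741.0494 m^2/s^2
R_v = 741.0494 / 0.42
R_v = 1764.4 m

1764.4


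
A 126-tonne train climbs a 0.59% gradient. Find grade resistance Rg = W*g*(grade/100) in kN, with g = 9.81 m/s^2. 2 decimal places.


Rg = W * 9.81 * grade / 100
Rg = 126 * 9.81 * 0.59 / 100
Rg = 1236.06 * 0.0059
Rg = 7.29 kN

7.29


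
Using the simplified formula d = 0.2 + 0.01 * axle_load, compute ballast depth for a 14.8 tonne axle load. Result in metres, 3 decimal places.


d = 0.2 + 0.01 * 14.8
d = 0.2 + 0.148
d = 0.348 m

0.348


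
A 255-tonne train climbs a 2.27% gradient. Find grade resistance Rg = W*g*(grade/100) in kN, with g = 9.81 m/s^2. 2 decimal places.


Rg = W * 9.81 * grade / 100
Rg = 255 * 9.81 * 2.27 / 100
Rg = 2501.55 * 0.0227
Rg = 56.79 kN

56.79


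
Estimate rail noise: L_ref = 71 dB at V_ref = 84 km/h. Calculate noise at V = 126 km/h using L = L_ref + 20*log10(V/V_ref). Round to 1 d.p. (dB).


V/V_ref = 126 / 84 = 1.5
log10(1.5) = 0.176091
20 * 0.176091 = 3.5218
L = 71 + 3.5218 = 74.5 dB

74.5


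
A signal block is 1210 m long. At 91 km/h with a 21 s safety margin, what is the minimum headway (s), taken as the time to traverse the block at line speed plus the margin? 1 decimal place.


V = 91 / 3.6 = 25.2778 m/s
Block traversal time = 1210 / 25.2778 = 47.8681 s
Headway = 47.8681 + 21
Headway = 68.9 s

68.9


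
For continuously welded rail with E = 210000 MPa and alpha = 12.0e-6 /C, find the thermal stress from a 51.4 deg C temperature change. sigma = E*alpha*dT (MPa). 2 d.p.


sigma = E * alpha * dT
sigma = 210000 * 12.0e-6 * 51.4
sigma = 2.52 * 51.4
sigma = 129.53 MPa

129.53


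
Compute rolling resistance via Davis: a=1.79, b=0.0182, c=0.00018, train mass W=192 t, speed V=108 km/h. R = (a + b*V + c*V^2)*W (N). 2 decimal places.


b*V = 0.0182 * 108 = 1.9656
c*V^2 = 0.00018 * 11664 = 2.09952
R_per_t = 1.79 + 1.9656 + 2.09952 = 5.85512 N/t
R_total = 5.85512 * 192 = 1124.18 N

1124.18


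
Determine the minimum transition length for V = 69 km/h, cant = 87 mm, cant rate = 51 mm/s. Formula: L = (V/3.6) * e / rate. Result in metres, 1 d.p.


Convert speed: V = 69 / 3.6 = 19.1667 m/s
L = 19.1667 * 87 / 51
L = 1667.5 / 51
L = 32.7 m

32.7


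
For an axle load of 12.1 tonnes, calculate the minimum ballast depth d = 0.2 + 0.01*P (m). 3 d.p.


d = 0.2 + 0.01 * 12.1
d = 0.2 + 0.121
d = 0.321 m

0.321


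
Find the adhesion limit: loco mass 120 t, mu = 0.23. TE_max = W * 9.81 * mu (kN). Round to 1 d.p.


TE_max = W * g * mu
TE_max = 120 * 9.81 * 0.23
TE_max = 1177.2 * 0.23
TE_max = 270.8 kN

270.8


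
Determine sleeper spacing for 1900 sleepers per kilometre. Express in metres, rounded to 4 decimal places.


Spacing = 1000 m / number of sleepers
Spacing = 1000 / 1900
Spacing = 0.5263 m

0.5263


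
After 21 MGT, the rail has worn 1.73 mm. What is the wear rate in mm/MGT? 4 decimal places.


Wear rate = total wear / cumulative tonnage
Rate = 1.73 / 21
Rate = 0.0824 mm/MGT

0.0824


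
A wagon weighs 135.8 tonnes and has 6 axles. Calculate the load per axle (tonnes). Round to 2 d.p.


Load per axle = total weight / number of axles
Load = 135.8 / 6
Load = 22.63 tonnes

22.63


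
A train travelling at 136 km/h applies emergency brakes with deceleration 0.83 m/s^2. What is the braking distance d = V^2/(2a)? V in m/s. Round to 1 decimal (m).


Convert speed: V = 136 / 3.6 = 37.7778 m/s
V^2 = 1427.1605
d = 1427.1605 / (2 * 0.83)
d = 1427.1605 / 1.66
d = 859.7 m

859.7


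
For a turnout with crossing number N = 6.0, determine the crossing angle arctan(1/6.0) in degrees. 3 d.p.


1/N = 1/6.0 = 0.166667
angle = arctan(0.166667) = 0.165149 rad
angle = 0.165149 * 180/pi = 9.462 degrees

9.462


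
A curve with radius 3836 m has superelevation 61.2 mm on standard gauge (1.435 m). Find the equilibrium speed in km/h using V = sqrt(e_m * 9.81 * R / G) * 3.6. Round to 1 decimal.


Convert cant: e = 61.2 mm = 0.0612 m
V_ms = sqrt(0.0612 * 9.81 * 3836 / 1.435)
V_ms = sqrt(1604.896859) = 40.0612 m/s
V = 40.0612 * 3.6 = 144.2 km/h

144.2


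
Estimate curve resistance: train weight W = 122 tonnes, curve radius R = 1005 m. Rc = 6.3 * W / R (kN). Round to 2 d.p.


Rc = 6.3 * W / R
Rc = 6.3 * 122 / 1005
Rc = 768.6 / 1005
Rc = 0.76 kN

0.76


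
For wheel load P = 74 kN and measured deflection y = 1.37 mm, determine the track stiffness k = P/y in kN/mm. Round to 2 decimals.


Track stiffness k = P / y
k = 74 / 1.37
k = 54.01 kN/mm

54.01


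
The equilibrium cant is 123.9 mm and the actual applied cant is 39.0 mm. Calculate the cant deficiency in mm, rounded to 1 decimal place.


Cant deficiency = equilibrium cant - actual cant
CD = 123.9 - 39.0
CD = 84.9 mm

84.9


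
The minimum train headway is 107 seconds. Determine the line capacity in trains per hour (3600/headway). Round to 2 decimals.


Capacity = 3600 / headway
Capacity = 3600 / 107
Capacity = 33.64 trains/hour

33.64


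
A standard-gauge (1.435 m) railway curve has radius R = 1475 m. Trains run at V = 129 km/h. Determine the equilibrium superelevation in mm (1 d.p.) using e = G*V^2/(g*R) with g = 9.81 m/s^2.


Convert speed: V = 129 / 3.6 = 35.8333 m/s
Apply formula: e = 1.435 * 35.8333^2 / (9.81 * 1475)
e = 1.435 * 1284.0278 / 14469.75
e = 0.12734 m = 127.3 mm

127.3


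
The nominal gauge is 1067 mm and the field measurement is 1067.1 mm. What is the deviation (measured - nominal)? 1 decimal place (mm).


Deviation = measured - nominal
Deviation = 1067.1 - 1067
Deviation = 0.1 mm

0.1


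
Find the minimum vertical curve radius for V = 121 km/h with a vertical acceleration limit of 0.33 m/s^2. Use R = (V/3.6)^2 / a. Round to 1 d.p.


Convert speed: V = 121 / 3.6 = 33.6111 m/s
V^2 = 1129.7068 m^2/s^2
R_v = 1129.7068 / 0.33
R_v = 3423.4 m

3423.4


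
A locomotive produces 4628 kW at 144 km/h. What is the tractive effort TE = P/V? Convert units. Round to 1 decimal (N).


Convert: P = 4628 kW = 4628000 W
V = 144 / 3.6 = 40.0 m/s
TE = 4628000 / 40.0
TE = 115700.0 N

115700.0


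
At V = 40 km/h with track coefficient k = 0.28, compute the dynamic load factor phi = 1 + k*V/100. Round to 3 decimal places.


phi = 1 + k * V / 100
phi = 1 + 0.28 * 40 / 100
phi = 1 + 0.112
phi = 1.112

1.112


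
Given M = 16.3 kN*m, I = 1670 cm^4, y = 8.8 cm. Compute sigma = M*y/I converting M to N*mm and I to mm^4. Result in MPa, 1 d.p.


Convert units:
M = 16.3 kN*m = 16300000 N*mm
y = 8.8 cm = 88 mm
I = 1670 cm^4 = 16700000 mm^4
sigma = 16300000 * 88 / 16700000
sigma = 85.9 MPa

85.9


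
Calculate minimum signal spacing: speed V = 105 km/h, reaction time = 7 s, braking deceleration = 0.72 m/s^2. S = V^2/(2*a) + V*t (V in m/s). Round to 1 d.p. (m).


V = 105 / 3.6 = 29.1667 m/s
Braking distance = 29.1667^2 / (2*0.72) = 590.76 m
Sighting distance = 29.1667 * 7 = 204.1667 m
S = 590.76 + 204.1667 = 794.9 m

794.9


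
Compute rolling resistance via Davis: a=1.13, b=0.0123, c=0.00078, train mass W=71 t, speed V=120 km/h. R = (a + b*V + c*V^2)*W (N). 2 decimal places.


b*V = 0.0123 * 120 = 1.476
c*V^2 = 0.00078 * 14400 = 11.232
R_per_t = 1.13 + 1.476 + 11.232 = 13.838 N/t
R_total = 13.838 * 71 = 982.50 N

982.50


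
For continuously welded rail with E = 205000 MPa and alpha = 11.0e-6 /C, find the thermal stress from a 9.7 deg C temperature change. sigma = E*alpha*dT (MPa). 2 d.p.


sigma = E * alpha * dT
sigma = 205000 * 11.0e-6 * 9.7
sigma = 2.255 * 9.7
sigma = 21.87 MPa

21.87


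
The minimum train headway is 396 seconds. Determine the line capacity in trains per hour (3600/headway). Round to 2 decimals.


Capacity = 3600 / headway
Capacity = 3600 / 396
Capacity = 9.09 trains/hour

9.09


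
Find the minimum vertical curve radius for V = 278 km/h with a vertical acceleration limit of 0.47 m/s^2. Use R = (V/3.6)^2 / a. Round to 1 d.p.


Convert speed: V = 278 / 3.6 = 77.2222 m/s
V^2 = 5963.2716 m^2/s^2
R_v = 5963.2716 / 0.47
R_v = 12687.8 m

12687.8


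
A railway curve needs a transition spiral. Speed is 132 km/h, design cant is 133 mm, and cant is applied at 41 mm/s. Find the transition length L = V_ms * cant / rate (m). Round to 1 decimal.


Convert speed: V = 132 / 3.6 = 36.6667 m/s
L = 36.6667 * 133 / 41
L = 4876.6667 / 41
L = 118.9 m

118.9


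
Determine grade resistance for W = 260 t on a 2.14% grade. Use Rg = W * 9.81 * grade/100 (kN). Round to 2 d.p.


Rg = W * 9.81 * grade / 100
Rg = 260 * 9.81 * 2.14 / 100
Rg = 2550.6 * 0.0214
Rg = 54.58 kN

54.58


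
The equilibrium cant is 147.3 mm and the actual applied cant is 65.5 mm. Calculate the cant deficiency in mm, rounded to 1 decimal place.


Cant deficiency = equilibrium cant - actual cant
CD = 147.3 - 65.5
CD = 81.8 mm

81.8


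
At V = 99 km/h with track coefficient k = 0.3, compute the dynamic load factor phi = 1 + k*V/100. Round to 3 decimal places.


phi = 1 + k * V / 100
phi = 1 + 0.3 * 99 / 100
phi = 1 + 0.297
phi = 1.297

1.297


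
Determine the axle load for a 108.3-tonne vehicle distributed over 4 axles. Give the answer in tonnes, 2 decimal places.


Load per axle = total weight / number of axles
Load = 108.3 / 4
Load = 27.08 tonnes

27.08


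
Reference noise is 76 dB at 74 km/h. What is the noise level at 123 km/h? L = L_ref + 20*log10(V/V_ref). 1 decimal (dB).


V/V_ref = 123 / 74 = 1.662162
log10(1.662162) = 0.220673
20 * 0.220673 = 4.4135
L = 76 + 4.4135 = 80.4 dB

80.4


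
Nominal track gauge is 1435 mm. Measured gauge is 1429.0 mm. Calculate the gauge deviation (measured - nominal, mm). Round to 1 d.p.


Deviation = measured - nominal
Deviation = 1429.0 - 1435
Deviation = -6.0 mm

-6.0


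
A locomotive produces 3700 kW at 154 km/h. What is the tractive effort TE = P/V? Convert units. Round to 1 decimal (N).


Convert: P = 3700 kW = 3700000 W
V = 154 / 3.6 = 42.7778 m/s
TE = 3700000 / 42.7778
TE = 86493.5 N

86493.5


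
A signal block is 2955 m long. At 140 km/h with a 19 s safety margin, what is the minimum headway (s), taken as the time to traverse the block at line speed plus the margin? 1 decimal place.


V = 140 / 3.6 = 38.8889 m/s
Block traversal time = 2955 / 38.8889 = 75.9857 s
Headway = 75.9857 + 19
Headway = 95.0 s

95.0


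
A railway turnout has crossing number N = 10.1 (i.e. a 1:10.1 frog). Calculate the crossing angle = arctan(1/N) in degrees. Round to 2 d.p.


1/N = 1/10.1 = 0.09901
angle = arctan(0.09901) = 0.098688 rad
angle = 0.098688 * 180/pi = 5.65 degrees

5.65


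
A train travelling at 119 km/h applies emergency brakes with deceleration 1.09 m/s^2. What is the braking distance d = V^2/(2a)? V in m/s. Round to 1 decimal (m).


Convert speed: V = 119 / 3.6 = 33.0556 m/s
V^2 = 1092.6698
d = 1092.6698 / (2 * 1.09)
d = 1092.6698 / 2.18
d = 501.2 m

501.2


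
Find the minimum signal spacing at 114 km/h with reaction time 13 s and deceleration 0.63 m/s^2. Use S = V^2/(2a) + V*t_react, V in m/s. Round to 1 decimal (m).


V = 114 / 3.6 = 31.6667 m/s
Braking distance = 31.6667^2 / (2*0.63) = 795.8554 m
Sighting distance = 31.6667 * 13 = 411.6667 m
S = 795.8554 + 411.6667 = 1207.5 m

1207.5


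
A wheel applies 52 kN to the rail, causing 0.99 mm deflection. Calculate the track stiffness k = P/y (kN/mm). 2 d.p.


Track stiffness k = P / y
k = 52 / 0.99
k = 52.53 kN/mm

52.53


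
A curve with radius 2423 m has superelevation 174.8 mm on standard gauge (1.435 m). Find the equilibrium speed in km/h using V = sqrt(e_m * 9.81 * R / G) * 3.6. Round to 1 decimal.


Convert cant: e = 174.8 mm = 0.1748 m
V_ms = sqrt(0.1748 * 9.81 * 2423 / 1.435)
V_ms = sqrt(2895.422525) = 53.8091 m/s
V = 53.8091 * 3.6 = 193.7 km/h

193.7


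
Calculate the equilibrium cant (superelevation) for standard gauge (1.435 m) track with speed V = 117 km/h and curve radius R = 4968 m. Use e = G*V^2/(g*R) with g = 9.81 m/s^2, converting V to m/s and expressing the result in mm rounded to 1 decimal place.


Convert speed: V = 117 / 3.6 = 32.5 m/s
Apply formula: e = 1.435 * 32.5^2 / (9.81 * 4968)
e = 1.435 * 1056.25 / 48736.08
e = 0.031101 m = 31.1 mm

31.1


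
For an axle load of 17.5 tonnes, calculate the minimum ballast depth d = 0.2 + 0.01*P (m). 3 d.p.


d = 0.2 + 0.01 * 17.5
d = 0.2 + 0.175
d = 0.375 m

0.375


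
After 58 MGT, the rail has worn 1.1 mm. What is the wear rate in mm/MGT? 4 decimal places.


Wear rate = total wear / cumulative tonnage
Rate = 1.1 / 58
Rate = 0.0190 mm/MGT

0.0190


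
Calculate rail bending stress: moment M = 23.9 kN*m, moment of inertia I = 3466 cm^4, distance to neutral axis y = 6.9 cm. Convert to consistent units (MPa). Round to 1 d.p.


Convert units:
M = 23.9 kN*m = 23900000 N*mm
y = 6.9 cm = 69 mm
I = 3466 cm^4 = 34660000 mm^4
sigma = 23900000 * 69 / 34660000
sigma = 47.6 MPa

47.6
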